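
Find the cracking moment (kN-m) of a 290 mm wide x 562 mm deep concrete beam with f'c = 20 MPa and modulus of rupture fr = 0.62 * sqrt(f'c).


fr = 0.62 * sqrt(20) = 0.62 * 4.4721 = 2.7727 MPa
I = 290 * 562^3 / 12 = 4289687926.67 mm^4
y_t = 281.0 mm
M_cr = fr * I / y_t = 2.7727 * 4289687926.67 / 281.0 N-mm
= 42.3278 kN-m

42.3278 kN-m


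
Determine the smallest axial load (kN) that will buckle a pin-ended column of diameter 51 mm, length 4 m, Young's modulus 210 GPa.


I = pi * d^4 / 64 = 332086.03 mm^4
L = 4000.0 mm
P_cr = pi^2 * E * I / L^2
= 9.8696 * 210000.0 * 332086.03 / 4000.0^2
= 43017.95 N = 43.0179 kN

43.0179 kN


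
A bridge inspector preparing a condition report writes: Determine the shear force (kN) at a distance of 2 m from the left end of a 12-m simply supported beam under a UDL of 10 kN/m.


R_A = w * L / 2 = 10 * 12 / 2 = 60.0 kN
V(x) = R_A - w * x = 60.0 - 10 * 2
= 40.0 kN

40.0 kN


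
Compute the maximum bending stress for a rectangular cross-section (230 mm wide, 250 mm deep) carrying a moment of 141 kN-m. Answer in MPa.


I = b * h^3 / 12 = 230 * 250^3 / 12 = 299479166.67 mm^4
y = h / 2 = 250 / 2 = 125.0 mm
M = 141 kN-m = 141000000.0 N-mm
sigma = M * y / I = 141000000.0 * 125.0 / 299479166.67
= 58.85 MPa

58.85 MPa


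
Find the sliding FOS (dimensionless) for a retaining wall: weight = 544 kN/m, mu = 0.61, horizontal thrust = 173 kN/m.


Resisting force = mu * W = 0.61 * 544 = 331.84 kN/m
FOS = Resisting / Driving = 331.84 / 173
= 1.9182 (dimensionless)

1.9182 (dimensionless)


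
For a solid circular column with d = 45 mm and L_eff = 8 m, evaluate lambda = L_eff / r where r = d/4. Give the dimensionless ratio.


Radius of gyration r = d / 4 = 45 / 4 = 11.25 mm
L_eff = 8000.0 mm
Slenderness ratio = L / r = 8000.0 / 11.25 = 711.11 (dimensionless)

711.11 (dimensionless)


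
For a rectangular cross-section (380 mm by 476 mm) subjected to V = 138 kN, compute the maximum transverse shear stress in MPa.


A = b * h = 380 * 476 = 180880 mm^2
V = 138 kN = 138000.0 N
tau_max = 1.5 * V / A = 1.5 * 138000.0 / 180880
= 1.1444 MPa

1.1444 MPa


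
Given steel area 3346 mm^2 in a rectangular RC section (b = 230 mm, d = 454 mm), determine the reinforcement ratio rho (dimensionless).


rho = As / (b * d)
= 3346 / (230 * 454)
= 3346 / 104420
= 0.032044 (dimensionless)

0.032044 (dimensionless)


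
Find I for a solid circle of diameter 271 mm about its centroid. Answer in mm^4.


r = d / 2 = 271 / 2 = 135.5 mm
I = pi * r^4 / 4 = pi * 135.5^4 / 4
= 264756762.74 mm^4

264756762.74 mm^4


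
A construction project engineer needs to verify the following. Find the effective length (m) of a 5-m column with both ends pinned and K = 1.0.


L_eff = K * L
= 1.0 * 5
= 5.0 m

5.0 m


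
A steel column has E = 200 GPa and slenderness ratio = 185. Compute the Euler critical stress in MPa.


sigma_cr = pi^2 * E / lambda^2
= 9.8696 * 200000.0 / 185^2
= 9.8696 * 200000.0 / 34225
= 57.6748 MPa

57.6748 MPa


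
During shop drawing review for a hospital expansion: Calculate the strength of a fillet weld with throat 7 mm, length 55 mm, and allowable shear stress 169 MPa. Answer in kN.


Strength = throat * length * allowable stress
= 7 * 55 * 169 N
= 65065 N
= 65.06 kN

65.06 kN


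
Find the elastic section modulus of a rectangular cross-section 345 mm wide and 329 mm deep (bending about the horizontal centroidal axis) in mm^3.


S = b * h^2 / 6
= 345 * 329^2 / 6
= 345 * 108241 / 6
= 6223857.5 mm^3

6223857.5 mm^3


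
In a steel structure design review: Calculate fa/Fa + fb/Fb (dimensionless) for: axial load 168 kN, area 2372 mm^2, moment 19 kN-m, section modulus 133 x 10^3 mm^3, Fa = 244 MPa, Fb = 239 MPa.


f_a = P / A = 168000.0 / 2372 = 70.8263 MPa
f_b = M / S = 19000000.0 / 133000.0 = 142.8571 MPa
Ratio = f_a / Fa + f_b / Fb
= 70.8263 / 244 + 142.8571 / 239
= 0.888 (dimensionless)

0.888 (dimensionless)


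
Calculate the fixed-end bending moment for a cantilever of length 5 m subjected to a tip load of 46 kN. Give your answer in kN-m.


For a cantilever with a point load at the free end:
M_max = P * L = 46 * 5 = 230 kN-m

230 kN-m


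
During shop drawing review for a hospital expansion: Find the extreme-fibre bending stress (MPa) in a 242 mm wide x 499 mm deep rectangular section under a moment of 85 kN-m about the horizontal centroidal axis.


I = b * h^3 / 12 = 242 * 499^3 / 12 = 2505738563.17 mm^4
y = h / 2 = 499 / 2 = 249.5 mm
M = 85 kN-m = 85000000.0 N-mm
sigma = M * y / I = 85000000.0 * 249.5 / 2505738563.17
= 8.46 MPa

8.46 MPa


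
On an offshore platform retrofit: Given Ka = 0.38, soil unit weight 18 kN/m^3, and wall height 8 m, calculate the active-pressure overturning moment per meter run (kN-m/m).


Pa = 0.5 * Ka * gamma * H^2
= 0.5 * 0.38 * 18 * 8^2
= 218.88 kN/m
Arm = H / 3 = 8 / 3 = 2.6667 m
Mo = Pa * arm = Pa * H / 3 = 218.88 * 8 / 3 = 583.68 kN-m/m

583.68 kN-m/m


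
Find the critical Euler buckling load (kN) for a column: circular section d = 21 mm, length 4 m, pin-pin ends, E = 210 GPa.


I = pi * d^4 / 64 = 9546.56 mm^4
L = 4000.0 mm
P_cr = pi^2 * E * I / L^2
= 9.8696 * 210000.0 * 9546.56 / 4000.0^2
= 1236.65 N = 1.2366 kN

1.2366 kN


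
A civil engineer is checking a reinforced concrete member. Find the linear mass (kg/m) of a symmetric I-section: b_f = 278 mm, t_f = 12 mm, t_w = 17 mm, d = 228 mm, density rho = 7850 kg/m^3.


A_flanges = 2 * 278 * 12 = 6672 mm^2
A_web = (228 - 2 * 12) * 17 = 3468 mm^2
A_total = 6672 + 3468 = 10140 mm^2 = 0.010140 m^2
Weight = rho * A = 7850 * 0.010140 = 79.599 kg/m

79.599 kg/m


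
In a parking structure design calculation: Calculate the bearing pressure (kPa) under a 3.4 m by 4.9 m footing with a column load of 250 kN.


A = 3.4 * 4.9 = 16.66 m^2
q = P / A = 250 / 16.66
= 15.006 kPa

15.006 kPa


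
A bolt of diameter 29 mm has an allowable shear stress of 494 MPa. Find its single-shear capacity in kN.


A = pi * d^2 / 4 = pi * 29^2 / 4 = 660.5199 mm^2
V = f_v * A / 1000 = 494 * 660.5199 / 1000
= 326.2968 kN

326.2968 kN


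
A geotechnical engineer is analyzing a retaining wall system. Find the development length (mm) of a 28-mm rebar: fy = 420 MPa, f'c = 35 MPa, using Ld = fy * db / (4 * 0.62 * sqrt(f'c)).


Ld = (fy * db) / (4 * 0.62 * sqrt(f'c))
= (420 * 28) / (4 * 0.62 * sqrt(35))
= 11760 / 14.6719
= 801.53 mm

801.53 mm


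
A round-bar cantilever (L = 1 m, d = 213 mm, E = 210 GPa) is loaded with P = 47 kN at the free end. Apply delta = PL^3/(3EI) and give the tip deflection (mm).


I = pi * d^4 / 64 = pi * 213^4 / 64 = 101038830.91 mm^4
L = 1000.0 mm, P = 47000.0 N, E = 210000.0 MPa
delta = P * L^3 / (3 * E * I)
= 47000.0 * 1000.0^3 / (3 * 210000.0 * 101038830.91)
= 0.7384 mm

0.7384 mm


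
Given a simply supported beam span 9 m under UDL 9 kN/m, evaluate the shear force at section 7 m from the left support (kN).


R_A = w * L / 2 = 9 * 9 / 2 = 40.5 kN
V(x) = R_A - w * x = 40.5 - 9 * 7
= -22.5 kN

-22.5 kN


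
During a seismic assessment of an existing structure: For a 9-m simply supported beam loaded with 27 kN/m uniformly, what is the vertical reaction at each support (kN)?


Total load = w * L = 27 * 9 = 243 kN
By symmetry, each reaction R = total / 2 = 243 / 2 = 121.5 kN

121.5 kN


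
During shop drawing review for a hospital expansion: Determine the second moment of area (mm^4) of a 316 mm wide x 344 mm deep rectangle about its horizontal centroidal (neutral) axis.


I = b * h^3 / 12
= 316 * 344^3 / 12
= 316 * 40707584 / 12
= 1071966378.67 mm^4

1071966378.67 mm^4


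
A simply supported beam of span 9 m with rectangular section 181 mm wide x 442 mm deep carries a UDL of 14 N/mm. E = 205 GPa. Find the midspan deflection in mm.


I = 181 * 442^3 / 12 = 1302459227.33 mm^4
L = 9000.0 mm, w = 14 N/mm, E = 205000.0 MPa
delta = 5 * w * L^4 / (384 * E * I)
= 5 * 14 * 9000.0^4 / (384 * 205000.0 * 1302459227.33)
= 4.4794 mm

4.4794 mm


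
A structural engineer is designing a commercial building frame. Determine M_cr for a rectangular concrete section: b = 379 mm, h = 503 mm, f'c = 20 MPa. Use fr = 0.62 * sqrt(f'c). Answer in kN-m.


fr = 0.62 * sqrt(20) = 0.62 * 4.4721 = 2.7727 MPa
I = 379 * 503^3 / 12 = 4019406394.42 mm^4
y_t = 251.5 mm
M_cr = fr * I / y_t = 2.7727 * 4019406394.42 / 251.5 N-mm
= 44.3129 kN-m

44.3129 kN-m


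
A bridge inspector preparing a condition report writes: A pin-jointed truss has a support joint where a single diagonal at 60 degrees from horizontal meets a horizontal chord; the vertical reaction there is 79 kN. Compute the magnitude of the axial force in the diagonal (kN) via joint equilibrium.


At the joint, only the diagonal has a vertical component, so vertical equilibrium gives:
F * sin(60) = 79
F = 79 / sin(60)
= 79 / 0.866025
= 91.22 kN

91.22 kN


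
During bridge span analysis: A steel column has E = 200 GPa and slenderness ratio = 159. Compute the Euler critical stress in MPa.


sigma_cr = pi^2 * E / lambda^2
= 9.8696 * 200000.0 / 159^2
= 9.8696 * 200000.0 / 25281
= 78.0792 MPa

78.0792 MPa


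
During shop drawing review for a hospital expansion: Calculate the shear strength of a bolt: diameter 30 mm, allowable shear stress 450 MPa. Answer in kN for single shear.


A = pi * d^2 / 4 = pi * 30^2 / 4 = 706.8583 mm^2
V = f_v * A / 1000 = 450 * 706.8583 / 1000
= 318.0863 kN

318.0863 kN


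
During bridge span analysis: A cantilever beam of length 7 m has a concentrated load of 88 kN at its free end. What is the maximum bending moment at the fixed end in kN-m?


For a cantilever with a point load at the free end:
M_max = P * L = 88 * 7 = 616 kN-m

616 kN-m


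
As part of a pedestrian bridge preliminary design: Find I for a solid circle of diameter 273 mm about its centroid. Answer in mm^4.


r = d / 2 = 273 / 2 = 136.5 mm
I = pi * r^4 / 4 = pi * 136.5^4 / 4
= 272659407.65 mm^4

272659407.65 mm^4


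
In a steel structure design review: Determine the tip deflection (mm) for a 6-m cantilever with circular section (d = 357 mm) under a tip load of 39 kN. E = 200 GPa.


I = pi * d^4 / 64 = pi * 357^4 / 64 = 797338552.09 mm^4
L = 6000.0 mm, P = 39000.0 N, E = 200000.0 MPa
delta = P * L^3 / (3 * E * I)
= 39000.0 * 6000.0^3 / (3 * 200000.0 * 797338552.09)
= 17.6086 mm

17.6086 mm


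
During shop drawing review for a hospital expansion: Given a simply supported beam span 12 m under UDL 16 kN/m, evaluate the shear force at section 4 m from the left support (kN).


R_A = w * L / 2 = 16 * 12 / 2 = 96.0 kN
V(x) = R_A - w * x = 96.0 - 16 * 4
= 32.0 kN

32.0 kN


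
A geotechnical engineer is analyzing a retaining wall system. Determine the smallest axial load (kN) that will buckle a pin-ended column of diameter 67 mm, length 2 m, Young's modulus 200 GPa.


I = pi * d^4 / 64 = 989165.84 mm^4
L = 2000.0 mm
P_cr = pi^2 * E * I / L^2
= 9.8696 * 200000.0 * 989165.84 / 2000.0^2
= 488133.78 N = 488.1338 kN

488.1338 kN


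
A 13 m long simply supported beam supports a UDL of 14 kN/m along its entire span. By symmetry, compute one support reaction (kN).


Total load = w * L = 14 * 13 = 182 kN
By symmetry, each reaction R = total / 2 = 182 / 2 = 91.0 kN

91.0 kN


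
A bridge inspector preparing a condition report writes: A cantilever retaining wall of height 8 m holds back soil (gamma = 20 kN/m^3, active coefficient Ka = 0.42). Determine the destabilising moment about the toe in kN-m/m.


Pa = 0.5 * Ka * gamma * H^2
= 0.5 * 0.42 * 20 * 8^2
= 268.8 kN/m
Arm = H / 3 = 8 / 3 = 2.6667 m
Mo = Pa * arm = Pa * H / 3 = 268.8 * 8 / 3 = 716.8 kN-m/m

716.8 kN-m/m


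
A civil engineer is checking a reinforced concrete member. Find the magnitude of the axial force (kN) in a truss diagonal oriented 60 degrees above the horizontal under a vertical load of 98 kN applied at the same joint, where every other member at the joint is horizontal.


At the joint, only the diagonal has a vertical component, so vertical equilibrium gives:
F * sin(60) = 98
F = 98 / sin(60)
= 98 / 0.866025
= 113.16 kN

113.16 kN


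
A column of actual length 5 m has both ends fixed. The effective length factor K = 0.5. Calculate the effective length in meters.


L_eff = K * L
= 0.5 * 5
= 2.5 m

2.5 m


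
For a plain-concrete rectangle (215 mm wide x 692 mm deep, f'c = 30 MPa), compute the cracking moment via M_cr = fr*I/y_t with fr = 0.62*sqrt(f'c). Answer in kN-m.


fr = 0.62 * sqrt(30) = 0.62 * 5.4772 = 3.3959 MPa
I = 215 * 692^3 / 12 = 5937115493.33 mm^4
y_t = 346.0 mm
M_cr = fr * I / y_t = 3.3959 * 5937115493.33 / 346.0 N-mm
= 58.2709 kN-m

58.2709 kN-m


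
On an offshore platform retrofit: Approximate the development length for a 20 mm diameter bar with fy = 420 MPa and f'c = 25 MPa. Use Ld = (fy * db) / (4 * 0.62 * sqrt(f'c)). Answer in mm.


Ld = (fy * db) / (4 * 0.62 * sqrt(f'c))
= (420 * 20) / (4 * 0.62 * sqrt(25))
= 8400 / 12.4
= 677.42 mm

677.42 mm


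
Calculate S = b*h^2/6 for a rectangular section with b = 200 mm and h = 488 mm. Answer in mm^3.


S = b * h^2 / 6
= 200 * 488^2 / 6
= 200 * 238144 / 6
= 7938133.33 mm^3

7938133.33 mm^3


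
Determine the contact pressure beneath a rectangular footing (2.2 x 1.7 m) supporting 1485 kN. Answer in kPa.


A = 2.2 * 1.7 = 3.74 m^2
q = P / A = 1485 / 3.74
= 397.0588 kPa

397.0588 kPa


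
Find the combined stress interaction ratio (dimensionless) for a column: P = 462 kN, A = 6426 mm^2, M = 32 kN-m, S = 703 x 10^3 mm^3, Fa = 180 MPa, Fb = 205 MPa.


f_a = P / A = 462000.0 / 6426 = 71.8954 MPa
f_b = M / S = 32000000.0 / 703000.0 = 45.5192 MPa
Ratio = f_a / Fa + f_b / Fb
= 71.8954 / 180 + 45.5192 / 205
= 0.6215 (dimensionless)

0.6215 (dimensionless)


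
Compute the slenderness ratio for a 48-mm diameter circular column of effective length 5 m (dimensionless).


Radius of gyration r = d / 4 = 48 / 4 = 12.0 mm
L_eff = 5000.0 mm
Slenderness ratio = L / r = 5000.0 / 12.0 = 416.67 (dimensionless)

416.67 (dimensionless)


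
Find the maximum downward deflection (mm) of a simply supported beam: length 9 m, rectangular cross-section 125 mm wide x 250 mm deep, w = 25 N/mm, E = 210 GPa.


I = 125 * 250^3 / 12 = 162760416.67 mm^4
L = 9000.0 mm, w = 25 N/mm, E = 210000.0 MPa
delta = 5 * w * L^4 / (384 * E * I)
= 5 * 25 * 9000.0^4 / (384 * 210000.0 * 162760416.67)
= 62.4857 mm

62.4857 mm


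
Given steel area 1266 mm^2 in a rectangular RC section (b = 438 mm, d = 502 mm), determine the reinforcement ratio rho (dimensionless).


rho = As / (b * d)
= 1266 / (438 * 502)
= 1266 / 219876
= 0.005758 (dimensionless)

0.005758 (dimensionless)


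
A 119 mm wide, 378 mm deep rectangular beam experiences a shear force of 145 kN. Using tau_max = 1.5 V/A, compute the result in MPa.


A = b * h = 119 * 378 = 44982 mm^2
V = 145 kN = 145000.0 N
tau_max = 1.5 * V / A = 1.5 * 145000.0 / 44982
= 4.8353 MPa

4.8353 MPa


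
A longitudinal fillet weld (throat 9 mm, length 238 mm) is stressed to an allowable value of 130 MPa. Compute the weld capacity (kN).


Strength = throat * length * allowable stress
= 9 * 238 * 130 N
= 278460 N
= 278.46 kN

278.46 kN


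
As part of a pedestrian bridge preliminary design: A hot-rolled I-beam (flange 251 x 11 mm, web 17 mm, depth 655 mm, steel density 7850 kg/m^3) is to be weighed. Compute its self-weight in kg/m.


A_flanges = 2 * 251 * 11 = 5522 mm^2
A_web = (655 - 2 * 11) * 17 = 10761 mm^2
A_total = 5522 + 10761 = 16283 mm^2 = 0.016283 m^2
Weight = rho * A = 7850 * 0.016283 = 127.8216 kg/m

127.8216 kg/m


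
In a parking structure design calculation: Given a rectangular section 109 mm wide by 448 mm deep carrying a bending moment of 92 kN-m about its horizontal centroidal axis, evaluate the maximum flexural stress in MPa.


I = b * h^3 / 12 = 109 * 448^3 / 12 = 816731477.33 mm^4
y = h / 2 = 448 / 2 = 224.0 mm
M = 92 kN-m = 92000000.0 N-mm
sigma = M * y / I = 92000000.0 * 224.0 / 816731477.33
= 25.23 MPa

25.23 MPa


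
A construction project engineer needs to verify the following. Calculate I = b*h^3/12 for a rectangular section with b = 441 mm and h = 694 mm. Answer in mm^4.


I = b * h^3 / 12
= 441 * 694^3 / 12
= 441 * 334255384 / 12
= 12283885362.0 mm^4

12283885362.0 mm^4


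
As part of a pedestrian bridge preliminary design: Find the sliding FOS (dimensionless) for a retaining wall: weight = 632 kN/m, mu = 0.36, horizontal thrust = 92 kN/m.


Resisting force = mu * W = 0.36 * 632 = 227.52 kN/m
FOS = Resisting / Driving = 227.52 / 92
= 2.473 (dimensionless)

2.473 (dimensionless)


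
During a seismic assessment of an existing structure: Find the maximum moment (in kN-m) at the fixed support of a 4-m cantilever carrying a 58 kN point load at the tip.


For a cantilever with a point load at the free end:
M_max = P * L = 58 * 4 = 232 kN-m

232 kN-m


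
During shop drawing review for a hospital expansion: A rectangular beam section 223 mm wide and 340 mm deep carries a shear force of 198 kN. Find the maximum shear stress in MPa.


A = b * h = 223 * 340 = 75820 mm^2
V = 198 kN = 198000.0 N
tau_max = 1.5 * V / A = 1.5 * 198000.0 / 75820
= 3.9172 MPa

3.9172 MPa


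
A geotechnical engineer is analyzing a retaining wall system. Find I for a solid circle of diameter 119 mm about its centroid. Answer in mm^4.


r = d / 2 = 119 / 2 = 59.5 mm
I = pi * r^4 / 4 = pi * 59.5^4 / 4
= 9843685.83 mm^4

9843685.83 mm^4


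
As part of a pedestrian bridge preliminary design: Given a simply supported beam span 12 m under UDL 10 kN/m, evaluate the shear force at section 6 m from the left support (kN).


R_A = w * L / 2 = 10 * 12 / 2 = 60.0 kN
V(x) = R_A - w * x = 60.0 - 10 * 6
= 0.0 kN

0.0 kN


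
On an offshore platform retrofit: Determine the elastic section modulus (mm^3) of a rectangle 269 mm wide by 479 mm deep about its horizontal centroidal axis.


S = b * h^2 / 6
= 269 * 479^2 / 6
= 269 * 229441 / 6
= 10286604.83 mm^3

10286604.83 mm^3


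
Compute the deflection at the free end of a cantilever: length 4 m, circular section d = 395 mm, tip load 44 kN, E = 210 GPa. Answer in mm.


I = pi * d^4 / 64 = pi * 395^4 / 64 = 1194973518.81 mm^4
L = 4000.0 mm, P = 44000.0 N, E = 210000.0 MPa
delta = P * L^3 / (3 * E * I)
= 44000.0 * 4000.0^3 / (3 * 210000.0 * 1194973518.81)
= 3.7405 mm

3.7405 mm


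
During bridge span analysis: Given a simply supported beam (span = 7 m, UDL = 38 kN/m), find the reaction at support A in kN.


Total load = w * L = 38 * 7 = 266 kN
By symmetry, each reaction R = total / 2 = 266 / 2 = 133.0 kN

133.0 kN


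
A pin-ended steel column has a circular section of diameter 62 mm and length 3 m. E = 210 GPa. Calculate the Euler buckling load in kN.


I = pi * d^4 / 64 = 725331.7 mm^4
L = 3000.0 mm
P_cr = pi^2 * E * I / L^2
= 9.8696 * 210000.0 * 725331.7 / 3000.0^2
= 167037.19 N = 167.0372 kN

167.0372 kN


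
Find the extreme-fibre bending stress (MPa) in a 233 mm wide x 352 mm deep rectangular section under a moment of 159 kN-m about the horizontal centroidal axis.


I = b * h^3 / 12 = 233 * 352^3 / 12 = 846842538.67 mm^4
y = h / 2 = 352 / 2 = 176.0 mm
M = 159 kN-m = 159000000.0 N-mm
sigma = M * y / I = 159000000.0 * 176.0 / 846842538.67
= 33.05 MPa

33.05 MPa


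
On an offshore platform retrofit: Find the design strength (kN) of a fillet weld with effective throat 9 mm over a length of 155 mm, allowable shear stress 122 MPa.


Strength = throat * length * allowable stress
= 9 * 155 * 122 N
= 170190 N
= 170.19 kN

170.19 kN


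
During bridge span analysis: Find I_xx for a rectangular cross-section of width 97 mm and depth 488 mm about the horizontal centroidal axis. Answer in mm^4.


I = b * h^3 / 12
= 97 * 488^3 / 12
= 97 * 116214272 / 12
= 939398698.67 mm^4

939398698.67 mm^4


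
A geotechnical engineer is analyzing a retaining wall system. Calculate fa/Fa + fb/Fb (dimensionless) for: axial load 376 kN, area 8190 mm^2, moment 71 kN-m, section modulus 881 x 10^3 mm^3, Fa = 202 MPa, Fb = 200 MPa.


f_a = P / A = 376000.0 / 8190 = 45.9096 MPa
f_b = M / S = 71000000.0 / 881000.0 = 80.5902 MPa
Ratio = f_a / Fa + f_b / Fb
= 45.9096 / 202 + 80.5902 / 200
= 0.6302 (dimensionless)

0.6302 (dimensionless)


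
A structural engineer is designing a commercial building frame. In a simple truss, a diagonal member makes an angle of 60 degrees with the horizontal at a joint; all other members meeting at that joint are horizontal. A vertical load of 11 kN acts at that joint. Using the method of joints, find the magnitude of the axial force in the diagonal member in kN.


At the joint, only the diagonal has a vertical component, so vertical equilibrium gives:
F * sin(60) = 11
F = 11 / sin(60)
= 11 / 0.866025
= 12.7 kN

12.7 kN


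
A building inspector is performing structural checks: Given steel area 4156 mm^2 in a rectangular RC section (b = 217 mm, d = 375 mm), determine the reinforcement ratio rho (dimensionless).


rho = As / (b * d)
= 4156 / (217 * 375)
= 4156 / 81375
= 0.051072 (dimensionless)

0.051072 (dimensionless)


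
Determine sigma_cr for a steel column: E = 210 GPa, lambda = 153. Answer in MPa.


sigma_cr = pi^2 * E / lambda^2
= 9.8696 * 210000.0 / 153^2
= 9.8696 * 210000.0 / 23409
= 88.5393 MPa

88.5393 MPa


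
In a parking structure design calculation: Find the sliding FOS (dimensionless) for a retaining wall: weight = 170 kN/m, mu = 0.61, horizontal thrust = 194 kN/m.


Resisting force = mu * W = 0.61 * 170 = 103.7 kN/m
FOS = Resisting / Driving = 103.7 / 194
= 0.5345 (dimensionless)

0.5345 (dimensionless)


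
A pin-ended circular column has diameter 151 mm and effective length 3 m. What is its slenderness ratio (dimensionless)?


Radius of gyration r = d / 4 = 151 / 4 = 37.75 mm
L_eff = 3000.0 mm
Slenderness ratio = L / r = 3000.0 / 37.75 = 79.47 (dimensionless)

79.47 (dimensionless)


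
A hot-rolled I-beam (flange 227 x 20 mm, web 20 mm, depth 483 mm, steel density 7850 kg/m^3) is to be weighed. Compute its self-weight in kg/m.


A_flanges = 2 * 227 * 20 = 9080 mm^2
A_web = (483 - 2 * 20) * 20 = 8860 mm^2
A_total = 9080 + 8860 = 17940 mm^2 = 0.017940 m^2
Weight = rho * A = 7850 * 0.017940 = 140.829 kg/m

140.829 kg/m


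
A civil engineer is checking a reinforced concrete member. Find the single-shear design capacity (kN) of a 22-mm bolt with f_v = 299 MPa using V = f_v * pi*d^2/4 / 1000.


A = pi * d^2 / 4 = pi * 22^2 / 4 = 380.1327 mm^2
V = f_v * A / 1000 = 299 * 380.1327 / 1000
= 113.6597 kN

113.6597 kN


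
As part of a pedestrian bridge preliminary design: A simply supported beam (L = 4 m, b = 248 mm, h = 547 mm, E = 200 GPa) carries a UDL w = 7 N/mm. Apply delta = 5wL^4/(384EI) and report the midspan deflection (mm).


I = 248 * 547^3 / 12 = 3382458008.67 mm^4
L = 4000.0 mm, w = 7 N/mm, E = 200000.0 MPa
delta = 5 * w * L^4 / (384 * E * I)
= 5 * 7 * 4000.0^4 / (384 * 200000.0 * 3382458008.67)
= 0.0345 mm

0.0345 mm


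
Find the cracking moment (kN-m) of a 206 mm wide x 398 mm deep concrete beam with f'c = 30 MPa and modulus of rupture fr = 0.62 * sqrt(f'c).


fr = 0.62 * sqrt(30) = 0.62 * 5.4772 = 3.3959 MPa
I = 206 * 398^3 / 12 = 1082268929.33 mm^4
y_t = 199.0 mm
M_cr = fr * I / y_t = 3.3959 * 1082268929.33 / 199.0 N-mm
= 18.4686 kN-m

18.4686 kN-m


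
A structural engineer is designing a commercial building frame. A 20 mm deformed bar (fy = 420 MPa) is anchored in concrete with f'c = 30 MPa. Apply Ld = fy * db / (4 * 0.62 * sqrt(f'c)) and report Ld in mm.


Ld = (fy * db) / (4 * 0.62 * sqrt(f'c))
= (420 * 20) / (4 * 0.62 * sqrt(30))
= 8400 / 13.5835
= 618.4 mm

618.4 mm


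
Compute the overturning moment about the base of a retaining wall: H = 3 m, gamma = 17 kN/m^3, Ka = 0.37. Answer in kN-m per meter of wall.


Pa = 0.5 * Ka * gamma * H^2
= 0.5 * 0.37 * 17 * 3^2
= 28.305 kN/m
Arm = H / 3 = 3 / 3 = 1.0 m
Mo = Pa * arm = Pa * H / 3 = 28.305 * 3 / 3 = 28.305 kN-m/m

28.305 kN-m/m


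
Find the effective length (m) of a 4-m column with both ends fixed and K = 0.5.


L_eff = K * L
= 0.5 * 4
= 2.0 m

2.0 m


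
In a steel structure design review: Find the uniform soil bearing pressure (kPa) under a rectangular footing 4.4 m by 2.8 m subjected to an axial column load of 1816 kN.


A = 4.4 * 2.8 = 12.32 m^2
q = P / A = 1816 / 12.32
= 147.4026 kPa

147.4026 kPa


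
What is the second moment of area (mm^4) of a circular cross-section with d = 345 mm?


r = d / 2 = 345 / 2 = 172.5 mm
I = pi * r^4 / 4 = pi * 172.5^4 / 4
= 695418562.61 mm^4

695418562.61 mm^4


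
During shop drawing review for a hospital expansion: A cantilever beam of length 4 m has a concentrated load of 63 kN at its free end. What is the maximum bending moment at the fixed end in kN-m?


For a cantilever with a point load at the free end:
M_max = P * L = 63 * 4 = 252 kN-m

252 kN-m


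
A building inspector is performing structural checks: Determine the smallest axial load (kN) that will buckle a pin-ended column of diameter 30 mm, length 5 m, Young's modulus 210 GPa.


I = pi * d^4 / 64 = 39760.78 mm^4
L = 5000.0 mm
P_cr = pi^2 * E * I / L^2
= 9.8696 * 210000.0 * 39760.78 / 5000.0^2
= 3296.35 N = 3.2964 kN

3.2964 kN


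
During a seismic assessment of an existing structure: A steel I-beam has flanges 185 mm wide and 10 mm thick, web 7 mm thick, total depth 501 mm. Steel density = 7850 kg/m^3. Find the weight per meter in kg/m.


A_flanges = 2 * 185 * 10 = 3700 mm^2
A_web = (501 - 2 * 10) * 7 = 3367 mm^2
A_total = 3700 + 3367 = 7067 mm^2 = 0.007067 m^2
Weight = rho * A = 7850 * 0.007067 = 55.4759 kg/m

55.4759 kg/m


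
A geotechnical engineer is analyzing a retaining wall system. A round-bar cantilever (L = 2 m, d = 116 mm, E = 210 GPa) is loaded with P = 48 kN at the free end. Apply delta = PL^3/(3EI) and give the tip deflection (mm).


I = pi * d^4 / 64 = pi * 116^4 / 64 = 8887955.17 mm^4
L = 2000.0 mm, P = 48000.0 N, E = 210000.0 MPa
delta = P * L^3 / (3 * E * I)
= 48000.0 * 2000.0^3 / (3 * 210000.0 * 8887955.17)
= 68.5786 mm

68.5786 mm


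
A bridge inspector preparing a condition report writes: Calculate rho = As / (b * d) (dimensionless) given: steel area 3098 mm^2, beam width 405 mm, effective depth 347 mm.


rho = As / (b * d)
= 3098 / (405 * 347)
= 3098 / 140535
= 0.022044 (dimensionless)

0.022044 (dimensionless)


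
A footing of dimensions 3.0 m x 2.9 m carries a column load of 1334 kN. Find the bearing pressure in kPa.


A = 3.0 * 2.9 = 8.7 m^2
q = P / A = 1334 / 8.7
= 153.3333 kPa

153.3333 kPa


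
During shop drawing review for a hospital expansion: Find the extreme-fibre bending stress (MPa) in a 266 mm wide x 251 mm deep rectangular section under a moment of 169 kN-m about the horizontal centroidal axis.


I = b * h^3 / 12 = 266 * 251^3 / 12 = 350527063.83 mm^4
y = h / 2 = 251 / 2 = 125.5 mm
M = 169 kN-m = 169000000.0 N-mm
sigma = M * y / I = 169000000.0 * 125.5 / 350527063.83
= 60.51 MPa

60.51 MPa


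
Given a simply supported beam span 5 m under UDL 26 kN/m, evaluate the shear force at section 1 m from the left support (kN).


R_A = w * L / 2 = 26 * 5 / 2 = 65.0 kN
V(x) = R_A - w * x = 65.0 - 26 * 1
= 39.0 kN

39.0 kN


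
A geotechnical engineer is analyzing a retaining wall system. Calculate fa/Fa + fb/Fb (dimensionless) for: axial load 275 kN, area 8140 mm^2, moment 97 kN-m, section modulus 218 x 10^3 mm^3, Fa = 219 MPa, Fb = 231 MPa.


f_a = P / A = 275000.0 / 8140 = 33.7838 MPa
f_b = M / S = 97000000.0 / 218000.0 = 444.9541 MPa
Ratio = f_a / Fa + f_b / Fb
= 33.7838 / 219 + 444.9541 / 231
= 2.0805 (dimensionless)

2.0805 (dimensionless)


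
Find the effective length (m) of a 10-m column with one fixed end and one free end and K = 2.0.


L_eff = K * L
= 2.0 * 10
= 20.0 m

20.0 m


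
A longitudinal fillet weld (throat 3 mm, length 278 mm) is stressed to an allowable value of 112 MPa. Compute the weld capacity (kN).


Strength = throat * length * allowable stress
= 3 * 278 * 112 N
= 93408 N
= 93.41 kN

93.41 kN


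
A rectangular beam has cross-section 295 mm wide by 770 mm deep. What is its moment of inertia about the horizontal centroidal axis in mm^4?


I = b * h^3 / 12
= 295 * 770^3 / 12
= 295 * 456533000 / 12
= 11223102916.67 mm^4

11223102916.67 mm^4


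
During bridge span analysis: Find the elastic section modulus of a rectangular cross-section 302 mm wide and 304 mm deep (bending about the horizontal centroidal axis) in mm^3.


S = b * h^2 / 6
= 302 * 304^2 / 6
= 302 * 92416 / 6
= 4651605.33 mm^3

4651605.33 mm^3


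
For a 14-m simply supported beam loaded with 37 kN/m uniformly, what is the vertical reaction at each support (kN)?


Total load = w * L = 37 * 14 = 518 kN
By symmetry, each reaction R = total / 2 = 518 / 2 = 259.0 kN

259.0 kN


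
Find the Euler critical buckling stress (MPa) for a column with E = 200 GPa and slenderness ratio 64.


sigma_cr = pi^2 * E / lambda^2
= 9.8696 * 200000.0 / 64^2
= 9.8696 * 200000.0 / 4096
= 481.9143 MPa

481.9143 MPa


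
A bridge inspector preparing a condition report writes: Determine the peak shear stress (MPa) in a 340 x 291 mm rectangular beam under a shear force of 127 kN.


A = b * h = 340 * 291 = 98940 mm^2
V = 127 kN = 127000.0 N
tau_max = 1.5 * V / A = 1.5 * 127000.0 / 98940
= 1.9254 MPa

1.9254 MPa


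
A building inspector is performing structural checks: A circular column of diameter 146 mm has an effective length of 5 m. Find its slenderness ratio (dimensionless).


Radius of gyration r = d / 4 = 146 / 4 = 36.5 mm
L_eff = 5000.0 mm
Slenderness ratio = L / r = 5000.0 / 36.5 = 136.99 (dimensionless)

136.99 (dimensionless)


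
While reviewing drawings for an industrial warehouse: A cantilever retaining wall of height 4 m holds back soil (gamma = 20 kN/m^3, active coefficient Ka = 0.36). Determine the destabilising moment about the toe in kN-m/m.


Pa = 0.5 * Ka * gamma * H^2
= 0.5 * 0.36 * 20 * 4^2
= 57.6 kN/m
Arm = H / 3 = 4 / 3 = 1.3333 m
Mo = Pa * arm = Pa * H / 3 = 57.6 * 4 / 3 = 76.8 kN-m/m

76.8 kN-m/m


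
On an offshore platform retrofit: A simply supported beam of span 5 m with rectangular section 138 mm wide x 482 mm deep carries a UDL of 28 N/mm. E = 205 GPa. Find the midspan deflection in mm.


I = 138 * 482^3 / 12 = 1287771932.0 mm^4
L = 5000.0 mm, w = 28 N/mm, E = 205000.0 MPa
delta = 5 * w * L^4 / (384 * E * I)
= 5 * 28 * 5000.0^4 / (384 * 205000.0 * 1287771932.0)
= 0.8631 mm

0.8631 mm


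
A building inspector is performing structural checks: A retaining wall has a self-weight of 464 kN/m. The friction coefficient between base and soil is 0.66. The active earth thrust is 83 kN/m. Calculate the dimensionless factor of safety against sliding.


Resisting force = mu * W = 0.66 * 464 = 306.24 kN/m
FOS = Resisting / Driving = 306.24 / 83
= 3.6896 (dimensionless)

3.6896 (dimensionless)


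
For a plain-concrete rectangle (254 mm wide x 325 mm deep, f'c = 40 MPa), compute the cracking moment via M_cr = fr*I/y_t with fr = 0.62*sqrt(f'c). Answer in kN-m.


fr = 0.62 * sqrt(40) = 0.62 * 6.3246 = 3.9212 MPa
I = 254 * 325^3 / 12 = 726611979.17 mm^4
y_t = 162.5 mm
M_cr = fr * I / y_t = 3.9212 * 726611979.17 / 162.5 N-mm
= 17.5336 kN-m

17.5336 kN-m


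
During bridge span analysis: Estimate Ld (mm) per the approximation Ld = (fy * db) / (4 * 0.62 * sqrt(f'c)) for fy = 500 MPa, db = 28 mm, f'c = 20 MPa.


Ld = (fy * db) / (4 * 0.62 * sqrt(f'c))
= (500 * 28) / (4 * 0.62 * sqrt(20))
= 14000 / 11.0909
= 1262.3 mm

1262.3 mm


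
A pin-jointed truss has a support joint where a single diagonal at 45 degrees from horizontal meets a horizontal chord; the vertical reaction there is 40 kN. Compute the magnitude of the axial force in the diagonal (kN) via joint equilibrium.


At the joint, only the diagonal has a vertical component, so vertical equilibrium gives:
F * sin(45) = 40
F = 40 / sin(45)
= 40 / 0.707107
= 56.57 kN

56.57 kN


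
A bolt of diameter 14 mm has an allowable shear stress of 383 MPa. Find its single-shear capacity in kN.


A = pi * d^2 / 4 = pi * 14^2 / 4 = 153.938 mm^2
V = f_v * A / 1000 = 383 * 153.938 / 1000
= 58.9583 kN

58.9583 kN


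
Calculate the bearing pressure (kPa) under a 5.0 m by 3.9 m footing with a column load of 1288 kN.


A = 5.0 * 3.9 = 19.5 m^2
q = P / A = 1288 / 19.5
= 66.0513 kPa

66.0513 kPa


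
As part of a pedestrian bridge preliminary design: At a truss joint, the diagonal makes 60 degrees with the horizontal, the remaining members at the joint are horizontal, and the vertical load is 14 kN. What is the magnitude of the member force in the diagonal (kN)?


At the joint, only the diagonal has a vertical component, so vertical equilibrium gives:
F * sin(60) = 14
F = 14 / sin(60)
= 14 / 0.866025
= 16.17 kN

16.17 kN


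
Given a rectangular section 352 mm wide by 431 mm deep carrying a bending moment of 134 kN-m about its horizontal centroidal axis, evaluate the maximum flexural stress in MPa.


I = b * h^3 / 12 = 352 * 431^3 / 12 = 2348514402.67 mm^4
y = h / 2 = 431 / 2 = 215.5 mm
M = 134 kN-m = 134000000.0 N-mm
sigma = M * y / I = 134000000.0 * 215.5 / 2348514402.67
= 12.3 MPa

12.3 MPa


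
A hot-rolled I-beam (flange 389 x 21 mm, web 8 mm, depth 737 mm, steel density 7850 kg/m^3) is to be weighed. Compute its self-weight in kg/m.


A_flanges = 2 * 389 * 21 = 16338 mm^2
A_web = (737 - 2 * 21) * 8 = 5560 mm^2
A_total = 16338 + 5560 = 21898 mm^2 = 0.021898 m^2
Weight = rho * A = 7850 * 0.021898 = 171.8993 kg/m

171.8993 kg/m


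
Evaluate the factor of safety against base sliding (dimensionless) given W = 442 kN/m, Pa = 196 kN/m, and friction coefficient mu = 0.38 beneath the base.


Resisting force = mu * W = 0.38 * 442 = 167.96 kN/m
FOS = Resisting / Driving = 167.96 / 196
= 0.8569 (dimensionless)

0.8569 (dimensionless)


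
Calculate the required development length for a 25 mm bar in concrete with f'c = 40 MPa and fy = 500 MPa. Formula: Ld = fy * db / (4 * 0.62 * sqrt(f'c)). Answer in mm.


Ld = (fy * db) / (4 * 0.62 * sqrt(f'c))
= (500 * 25) / (4 * 0.62 * sqrt(40))
= 12500 / 15.6849
= 796.94 mm

796.94 mm


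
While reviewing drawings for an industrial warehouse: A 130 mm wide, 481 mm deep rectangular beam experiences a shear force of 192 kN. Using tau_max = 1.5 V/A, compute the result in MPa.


A = b * h = 130 * 481 = 62530 mm^2
V = 192 kN = 192000.0 N
tau_max = 1.5 * V / A = 1.5 * 192000.0 / 62530
= 4.6058 MPa

4.6058 MPa


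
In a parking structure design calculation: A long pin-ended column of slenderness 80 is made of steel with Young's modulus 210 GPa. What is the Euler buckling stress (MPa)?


sigma_cr = pi^2 * E / lambda^2
= 9.8696 * 210000.0 / 80^2
= 9.8696 * 210000.0 / 6400
= 323.8464 MPa

323.8464 MPa


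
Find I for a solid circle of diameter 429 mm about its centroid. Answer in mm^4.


r = d / 2 = 429 / 2 = 214.5 mm
I = pi * r^4 / 4 = pi * 214.5^4 / 4
= 1662643226.73 mm^4

1662643226.73 mm^4


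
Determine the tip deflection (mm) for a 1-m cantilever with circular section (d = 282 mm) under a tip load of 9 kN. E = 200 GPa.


I = pi * d^4 / 64 = pi * 282^4 / 64 = 310431892.12 mm^4
L = 1000.0 mm, P = 9000.0 N, E = 200000.0 MPa
delta = P * L^3 / (3 * E * I)
= 9000.0 * 1000.0^3 / (3 * 200000.0 * 310431892.12)
= 0.0483 mm

0.0483 mm


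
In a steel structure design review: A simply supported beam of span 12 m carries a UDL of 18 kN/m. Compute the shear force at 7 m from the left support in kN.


R_A = w * L / 2 = 18 * 12 / 2 = 108.0 kN
V(x) = R_A - w * x = 108.0 - 18 * 7
= -18.0 kN

-18.0 kN


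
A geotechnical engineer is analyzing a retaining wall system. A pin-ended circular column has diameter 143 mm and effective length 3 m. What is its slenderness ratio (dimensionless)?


Radius of gyration r = d / 4 = 143 / 4 = 35.75 mm
L_eff = 3000.0 mm
Slenderness ratio = L / r = 3000.0 / 35.75 = 83.92 (dimensionless)

83.92 (dimensionless)


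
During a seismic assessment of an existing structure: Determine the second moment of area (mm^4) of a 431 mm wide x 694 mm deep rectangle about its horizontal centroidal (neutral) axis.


I = b * h^3 / 12
= 431 * 694^3 / 12
= 431 * 334255384 / 12
= 12005339208.67 mm^4

12005339208.67 mm^4


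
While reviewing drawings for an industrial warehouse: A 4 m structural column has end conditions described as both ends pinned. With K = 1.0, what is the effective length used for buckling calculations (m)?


L_eff = K * L
= 1.0 * 4
= 4.0 m

4.0 m


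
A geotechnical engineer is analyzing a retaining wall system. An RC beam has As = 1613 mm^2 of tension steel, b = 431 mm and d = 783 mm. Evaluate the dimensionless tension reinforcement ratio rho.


rho = As / (b * d)
= 1613 / (431 * 783)
= 1613 / 337473
= 0.00478 (dimensionless)

0.00478 (dimensionless)


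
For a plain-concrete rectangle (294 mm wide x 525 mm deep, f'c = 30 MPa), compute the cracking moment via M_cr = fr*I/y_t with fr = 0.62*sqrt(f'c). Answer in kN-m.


fr = 0.62 * sqrt(30) = 0.62 * 5.4772 = 3.3959 MPa
I = 294 * 525^3 / 12 = 3545226562.5 mm^4
y_t = 262.5 mm
M_cr = fr * I / y_t = 3.3959 * 3545226562.5 / 262.5 N-mm
= 45.8635 kN-m

45.8635 kN-m


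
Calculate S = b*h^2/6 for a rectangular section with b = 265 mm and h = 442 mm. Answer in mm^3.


S = b * h^2 / 6
= 265 * 442^2 / 6
= 265 * 195364 / 6
= 8628576.67 mm^3

8628576.67 mm^3


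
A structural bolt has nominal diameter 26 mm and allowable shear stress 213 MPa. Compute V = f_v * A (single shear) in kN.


A = pi * d^2 / 4 = pi * 26^2 / 4 = 530.9292 mm^2
V = f_v * A / 1000 = 213 * 530.9292 / 1000
= 113.0879 kN

113.0879 kN


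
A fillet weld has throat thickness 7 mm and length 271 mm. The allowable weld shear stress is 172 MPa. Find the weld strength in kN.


Strength = throat * length * allowable stress
= 7 * 271 * 172 N
= 326284 N
= 326.28 kN

326.28 kN


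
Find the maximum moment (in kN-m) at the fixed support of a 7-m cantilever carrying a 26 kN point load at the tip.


For a cantilever with a point load at the free end:
M_max = P * L = 26 * 7 = 182 kN-m

182 kN-m


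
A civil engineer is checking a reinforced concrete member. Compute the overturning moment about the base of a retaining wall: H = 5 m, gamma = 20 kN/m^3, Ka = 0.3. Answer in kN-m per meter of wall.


Pa = 0.5 * Ka * gamma * H^2
= 0.5 * 0.3 * 20 * 5^2
= 75.0 kN/m
Arm = H / 3 = 5 / 3 = 1.6667 m
Mo = Pa * arm = Pa * H / 3 = 75.0 * 5 / 3 = 125.0 kN-m/m

125.0 kN-m/m


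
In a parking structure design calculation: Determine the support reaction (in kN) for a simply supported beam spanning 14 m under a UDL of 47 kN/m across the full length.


Total load = w * L = 47 * 14 = 658 kN
By symmetry, each reaction R = total / 2 = 658 / 2 = 329.0 kN

329.0 kN


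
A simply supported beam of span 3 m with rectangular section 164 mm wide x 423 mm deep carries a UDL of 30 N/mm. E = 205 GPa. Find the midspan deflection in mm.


I = 164 * 423^3 / 12 = 1034388549.0 mm^4
L = 3000.0 mm, w = 30 N/mm, E = 205000.0 MPa
delta = 5 * w * L^4 / (384 * E * I)
= 5 * 30 * 3000.0^4 / (384 * 205000.0 * 1034388549.0)
= 0.1492 mm

0.1492 mm


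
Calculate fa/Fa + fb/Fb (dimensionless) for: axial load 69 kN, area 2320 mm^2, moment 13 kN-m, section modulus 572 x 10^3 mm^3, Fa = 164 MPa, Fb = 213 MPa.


f_a = P / A = 69000.0 / 2320 = 29.7414 MPa
f_b = M / S = 13000000.0 / 572000.0 = 22.7273 MPa
Ratio = f_a / Fa + f_b / Fb
= 29.7414 / 164 + 22.7273 / 213
= 0.2881 (dimensionless)

0.2881 (dimensionless)


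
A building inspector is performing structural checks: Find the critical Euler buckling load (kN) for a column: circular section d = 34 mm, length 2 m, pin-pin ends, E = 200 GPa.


I = pi * d^4 / 64 = 65597.24 mm^4
L = 2000.0 mm
P_cr = pi^2 * E * I / L^2
= 9.8696 * 200000.0 * 65597.24 / 2000.0^2
= 32370.94 N = 32.3709 kN

32.3709 kN


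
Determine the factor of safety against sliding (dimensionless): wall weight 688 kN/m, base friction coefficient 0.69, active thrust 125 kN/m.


Resisting force = mu * W = 0.69 * 688 = 474.72 kN/m
FOS = Resisting / Driving = 474.72 / 125
= 3.7978 (dimensionless)

3.7978 (dimensionless)
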